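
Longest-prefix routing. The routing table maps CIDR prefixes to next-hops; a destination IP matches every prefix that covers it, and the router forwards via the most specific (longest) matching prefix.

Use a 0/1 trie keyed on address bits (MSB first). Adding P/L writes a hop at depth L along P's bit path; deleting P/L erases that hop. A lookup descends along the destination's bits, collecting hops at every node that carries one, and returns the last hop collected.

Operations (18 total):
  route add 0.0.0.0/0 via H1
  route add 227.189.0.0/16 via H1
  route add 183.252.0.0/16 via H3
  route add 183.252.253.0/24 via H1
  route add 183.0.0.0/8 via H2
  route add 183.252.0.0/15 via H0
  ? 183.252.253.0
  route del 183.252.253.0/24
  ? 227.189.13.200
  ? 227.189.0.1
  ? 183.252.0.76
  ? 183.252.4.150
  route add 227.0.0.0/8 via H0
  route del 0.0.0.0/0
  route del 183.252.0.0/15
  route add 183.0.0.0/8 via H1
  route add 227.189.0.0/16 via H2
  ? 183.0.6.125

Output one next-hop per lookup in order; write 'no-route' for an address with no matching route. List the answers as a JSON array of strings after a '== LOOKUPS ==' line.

Apply in order:
  + 0.0.0.0/0 (H1) depth=0
  + 227.189.0.0/16 (H1) depth=16
  + 183.252.0.0/16 (H3) depth=16
  + 183.252.253.0/24 (H1) depth=24
  + 183.0.0.0/8 (H2) depth=8
  + 183.252.0.0/15 (H0) depth=15
  lookup 183.252.253.0: bits 101101111111110011111101 walk d0:H1→d1:-→d2:-→d3:-→d4:-→d5:-→d6:-→d7:-→d8:H2→d9:-→d10:-→d11:-→d12:-→d13:-→d14:-→d15:H0→d16:H3→d17:-→d18:-→d19:-→d20:-→d21:-→d22:-→d23:-→d24:H1 -> H1
  del 183.252.253.0/24 (clear depth 24)
  lookup 227.189.13.200: bits 1110001110111101 walk d0:H1→d1:-→d2:-→d3:-→d4:-→d5:-→d6:-→d7:-→d8:-→d9:-→d10:-→d11:-→d12:-→d13:-→d14:-→d15:-→d16:H1 -> H1
  lookup 227.189.0.1: bits 1110001110111101 walk d0:H1→d1:-→d2:-→d3:-→d4:-→d5:-→d6:-→d7:-→d8:-→d9:-→d10:-→d11:-→d12:-→d13:-→d14:-→d15:-→d16:H1 -> H1
  lookup 183.252.0.76: bits 1011011111111100 walk d0:H1→d1:-→d2:-→d3:-→d4:-→d5:-→d6:-→d7:-→d8:H2→d9:-→d10:-→d11:-→d12:-→d13:-→d14:-→d15:H0→d16:H3 -> H3
  lookup 183.252.4.150: bits 1011011111111100 walk d0:H1→d1:-→d2:-→d3:-→d4:-→d5:-→d6:-→d7:-→d8:H2→d9:-→d10:-→d11:-→d12:-→d13:-→d14:-→d15:H0→d16:H3 -> H3
  + 227.0.0.0/8 (H0) depth=8
  del 0.0.0.0/0 (clear depth 0)
  del 183.252.0.0/15 (clear depth 15)
  + 183.0.0.0/8 (H1) depth=8
  + 227.189.0.0/16 (H2) depth=16
  lookup 183.0.6.125: bits 10110111 walk d0:-→d1:-→d2:-→d3:-→d4:-→d5:-→d6:-→d7:-→d8:H1 -> H1

== LOOKUPS ==
["H1","H1","H1","H3","H3","H1"]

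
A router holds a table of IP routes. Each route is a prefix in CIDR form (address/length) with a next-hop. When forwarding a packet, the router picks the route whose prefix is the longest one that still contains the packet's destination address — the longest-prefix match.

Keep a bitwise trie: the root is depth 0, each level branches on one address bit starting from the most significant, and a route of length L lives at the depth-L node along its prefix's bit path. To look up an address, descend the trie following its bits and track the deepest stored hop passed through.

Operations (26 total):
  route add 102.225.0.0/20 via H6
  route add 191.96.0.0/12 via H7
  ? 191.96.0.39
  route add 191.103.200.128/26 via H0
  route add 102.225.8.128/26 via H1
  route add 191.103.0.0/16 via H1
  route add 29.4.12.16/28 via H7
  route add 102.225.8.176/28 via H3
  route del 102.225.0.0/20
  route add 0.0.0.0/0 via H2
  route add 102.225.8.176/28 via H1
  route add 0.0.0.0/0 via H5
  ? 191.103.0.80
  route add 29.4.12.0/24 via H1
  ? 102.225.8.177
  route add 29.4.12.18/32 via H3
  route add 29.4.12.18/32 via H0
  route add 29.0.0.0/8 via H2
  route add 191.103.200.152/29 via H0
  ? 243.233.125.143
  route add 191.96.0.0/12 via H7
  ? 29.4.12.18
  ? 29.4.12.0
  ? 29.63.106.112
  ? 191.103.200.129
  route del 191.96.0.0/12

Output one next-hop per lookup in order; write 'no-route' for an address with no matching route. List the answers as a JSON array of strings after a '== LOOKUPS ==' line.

Process each operation:
  add 102.225.0.0/20 -> H6 at depth 20
  add 191.96.0.0/12 -> H7 at depth 12
  Q 191.96.0.39: descend 101111110110 ; hops seen [H7] ; pick H7
  add 191.103.200.128/26 -> H0 at depth 26
  add 102.225.8.128/26 -> H1 at depth 26
  add 191.103.0.0/16 -> H1 at depth 16
  add 29.4.12.16/28 -> H7 at depth 28
  add 102.225.8.176/28 -> H3 at depth 28
  - 102.225.0.0/20 clear@20
  add 0.0.0.0/0 -> H2 at depth 0
  add 102.225.8.176/28 -> H1 at depth 28
  add 0.0.0.0/0 -> H5 at depth 0
  Q 191.103.0.80: descend 1011111101100111 ; hops seen [H5,H7,H1] ; pick H1
  add 29.4.12.0/24 -> H1 at depth 24
  Q 102.225.8.177: descend 0110011011100001000010001011 ; hops seen [H5,H1,H1] ; pick H1
  add 29.4.12.18/32 -> H3 at depth 32
  add 29.4.12.18/32 -> H0 at depth 32
  add 29.0.0.0/8 -> H2 at depth 8
  add 191.103.200.152/29 -> H0 at depth 29
  Q 243.233.125.143: descend 1 ; hops seen [H5] ; pick H5
  add 191.96.0.0/12 -> H7 at depth 12
  Q 29.4.12.18: descend 00011101000001000000110000010010 ; hops seen [H5,H2,H1,H7,H0] ; pick H0
  Q 29.4.12.0: descend 000111010000010000001100000 ; hops seen [H5,H2,H1] ; pick H1
  Q 29.63.106.112: descend 0001110100 ; hops seen [H5,H2] ; pick H2
  Q 191.103.200.129: descend 101111110110011111001000100 ; hops seen [H5,H7,H1,H0] ; pick H0
  - 191.96.0.0/12 clear@12

== LOOKUPS ==
["H7","H1","H1","H5","H0","H1","H2","H0"]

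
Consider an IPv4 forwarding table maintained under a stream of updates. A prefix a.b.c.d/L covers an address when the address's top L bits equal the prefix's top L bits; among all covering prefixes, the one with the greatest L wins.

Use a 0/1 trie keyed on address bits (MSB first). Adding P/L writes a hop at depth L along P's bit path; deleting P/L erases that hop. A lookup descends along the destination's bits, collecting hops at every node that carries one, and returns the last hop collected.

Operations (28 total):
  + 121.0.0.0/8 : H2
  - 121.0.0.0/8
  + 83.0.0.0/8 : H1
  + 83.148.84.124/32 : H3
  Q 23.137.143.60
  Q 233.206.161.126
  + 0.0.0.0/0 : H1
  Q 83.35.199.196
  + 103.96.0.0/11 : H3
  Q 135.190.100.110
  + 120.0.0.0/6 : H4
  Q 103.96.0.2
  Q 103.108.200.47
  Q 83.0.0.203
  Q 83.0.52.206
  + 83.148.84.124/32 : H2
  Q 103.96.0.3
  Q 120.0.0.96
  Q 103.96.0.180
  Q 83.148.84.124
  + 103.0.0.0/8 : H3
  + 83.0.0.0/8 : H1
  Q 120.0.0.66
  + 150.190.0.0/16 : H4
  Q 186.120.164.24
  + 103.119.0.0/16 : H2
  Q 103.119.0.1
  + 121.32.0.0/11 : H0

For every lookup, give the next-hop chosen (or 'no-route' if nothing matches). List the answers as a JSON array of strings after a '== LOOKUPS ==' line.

Process each operation:
  + 121.0.0.0/8 (H2) depth=8
  del 121.0.0.0/8 (clear depth 8)
  + 83.0.0.0/8 (H1) depth=8
  + 83.148.84.124/32 (H3) depth=32
  ? 23.137.143.60  path d0:-→d1:-  best=no-route
  ? 233.206.161.126  path d0:-  best=no-route
  + 0.0.0.0/0 (H1) depth=0
  ? 83.35.199.196  path d0:H1→d1:-→d2:-→d3:-→d4:-→d5:-→d6:-→d7:-→d8:H1  best=H1
  + 103.96.0.0/11 (H3) depth=11
  ? 135.190.100.110  path d0:H1  best=H1
  + 120.0.0.0/6 (H4) depth=6
  ? 103.96.0.2  path d0:H1→d1:-→d2:-→d3:-→d4:-→d5:-→d6:-→d7:-→d8:-→d9:-→d10:-→d11:H3  best=H3
  ? 103.108.200.47  path d0:H1→d1:-→d2:-→d3:-→d4:-→d5:-→d6:-→d7:-→d8:-→d9:-→d10:-→d11:H3  best=H3
  ? 83.0.0.203  path d0:H1→d1:-→d2:-→d3:-→d4:-→d5:-→d6:-→d7:-→d8:H1  best=H1
  ? 83.0.52.206  path d0:H1→d1:-→d2:-→d3:-→d4:-→d5:-→d6:-→d7:-→d8:H1  best=H1
  + 83.148.84.124/32 (H2) depth=32
  ? 103.96.0.3  path d0:H1→d1:-→d2:-→d3:-→d4:-→d5:-→d6:-→d7:-→d8:-→d9:-→d10:-→d11:H3  best=H3
  ? 120.0.0.96  path d0:H1→d1:-→d2:-→d3:-→d4:-→d5:-→d6:H4→d7:-  best=H4
  ? 103.96.0.180  path d0:H1→d1:-→d2:-→d3:-→d4:-→d5:-→d6:-→d7:-→d8:-→d9:-→d10:-→d11:H3  best=H3
  ? 83.148.84.124  path d0:H1→d1:-→d2:-→d3:-→d4:-→d5:-→d6:-→d7:-→d8:H1→d9:-→d10:-→d11:-→d12:-→d13:-→d14:-→d15:-→d16:-→d17:-→d18:-→d19:-→d20:-→d21:-→d22:-→d23:-→d24:-→d25:-→d26:-→d27:-→d28:-→d29:-→d30:-→d31:-→d32:H2  best=H2
  + 103.0.0.0/8 (H3) depth=8
  + 83.0.0.0/8 (H1) depth=8
  ? 120.0.0.66  path d0:H1→d1:-→d2:-→d3:-→d4:-→d5:-→d6:H4→d7:-  best=H4
  + 150.190.0.0/16 (H4) depth=16
  ? 186.120.164.24  path d0:H1→d1:-→d2:-  best=H1
  + 103.119.0.0/16 (H2) depth=16
  ? 103.119.0.1  path d0:H1→d1:-→d2:-→d3:-→d4:-→d5:-→d6:-→d7:-→d8:H3→d9:-→d10:-→d11:H3→d12:-→d13:-→d14:-→d15:-→d16:H2  best=H2
  + 121.32.0.0/11 (H0) depth=11

== LOOKUPS ==
["no-route","no-route","H1","H1","H3","H3","H1","H1","H3","H4","H3","H2","H4","H1","H2"]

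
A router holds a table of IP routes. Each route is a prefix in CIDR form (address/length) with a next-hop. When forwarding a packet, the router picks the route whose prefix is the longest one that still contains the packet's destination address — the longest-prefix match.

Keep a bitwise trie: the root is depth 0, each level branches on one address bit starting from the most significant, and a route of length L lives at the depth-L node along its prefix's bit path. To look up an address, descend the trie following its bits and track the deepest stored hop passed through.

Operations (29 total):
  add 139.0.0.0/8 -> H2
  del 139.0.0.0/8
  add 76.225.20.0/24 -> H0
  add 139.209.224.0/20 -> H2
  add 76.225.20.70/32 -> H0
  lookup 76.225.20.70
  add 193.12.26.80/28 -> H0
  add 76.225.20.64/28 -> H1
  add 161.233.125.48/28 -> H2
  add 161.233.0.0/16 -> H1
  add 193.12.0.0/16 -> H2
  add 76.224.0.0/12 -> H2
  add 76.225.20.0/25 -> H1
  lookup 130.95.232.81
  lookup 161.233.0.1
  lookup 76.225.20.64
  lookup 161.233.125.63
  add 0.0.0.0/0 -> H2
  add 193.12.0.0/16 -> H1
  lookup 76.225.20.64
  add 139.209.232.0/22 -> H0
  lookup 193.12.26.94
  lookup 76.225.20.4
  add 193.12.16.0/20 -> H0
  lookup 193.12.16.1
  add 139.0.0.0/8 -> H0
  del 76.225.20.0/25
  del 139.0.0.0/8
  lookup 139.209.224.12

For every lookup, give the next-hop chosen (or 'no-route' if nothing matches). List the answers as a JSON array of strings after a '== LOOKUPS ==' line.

Apply in order:
  add 139.0.0.0/8 -> H2 at depth 8
  del 139.0.0.0/8 (clear depth 8)
  add 76.225.20.0/24 -> H0 at depth 24
  add 139.209.224.0/20 -> H2 at depth 20
  add 76.225.20.70/32 -> H0 at depth 32
  Q 76.225.20.70: descend 01001100111000010001010001000110 ; hops seen [H0,H0] ; pick H0
  add 193.12.26.80/28 -> H0 at depth 28
  add 76.225.20.64/28 -> H1 at depth 28
  add 161.233.125.48/28 -> H2 at depth 28
  add 161.233.0.0/16 -> H1 at depth 16
  add 193.12.0.0/16 -> H2 at depth 16
  add 76.224.0.0/12 -> H2 at depth 12
  add 76.225.20.0/25 -> H1 at depth 25
  Q 130.95.232.81: descend 1000 ; hops seen [∅] ; pick no-route
  Q 161.233.0.1: descend 10100001111010010 ; hops seen [H1] ; pick H1
  Q 76.225.20.64: descend 01001100111000010001010001000 ; hops seen [H2,H0,H1,H1] ; pick H1
  Q 161.233.125.63: descend 1010000111101001011111010011 ; hops seen [H1,H2] ; pick H2
  add 0.0.0.0/0 -> H2 at depth 0
  add 193.12.0.0/16 -> H1 at depth 16
  Q 76.225.20.64: descend 01001100111000010001010001000 ; hops seen [H2,H2,H0,H1,H1] ; pick H1
  add 139.209.232.0/22 -> H0 at depth 22
  Q 193.12.26.94: descend 1100000100001100000110100101 ; hops seen [H2,H1,H0] ; pick H0
  Q 76.225.20.4: descend 0100110011100001000101000 ; hops seen [H2,H2,H0,H1] ; pick H1
  add 193.12.16.0/20 -> H0 at depth 20
  Q 193.12.16.1: descend 11000001000011000001 ; hops seen [H2,H1,H0] ; pick H0
  add 139.0.0.0/8 -> H0 at depth 8
  del 76.225.20.0/25 (clear depth 25)
  del 139.0.0.0/8 (clear depth 8)
  Q 139.209.224.12: descend 10001011110100011110 ; hops seen [H2,H2] ; pick H2

== LOOKUPS ==
["H0","no-route","H1","H1","H2","H1","H0","H1","H0","H2"]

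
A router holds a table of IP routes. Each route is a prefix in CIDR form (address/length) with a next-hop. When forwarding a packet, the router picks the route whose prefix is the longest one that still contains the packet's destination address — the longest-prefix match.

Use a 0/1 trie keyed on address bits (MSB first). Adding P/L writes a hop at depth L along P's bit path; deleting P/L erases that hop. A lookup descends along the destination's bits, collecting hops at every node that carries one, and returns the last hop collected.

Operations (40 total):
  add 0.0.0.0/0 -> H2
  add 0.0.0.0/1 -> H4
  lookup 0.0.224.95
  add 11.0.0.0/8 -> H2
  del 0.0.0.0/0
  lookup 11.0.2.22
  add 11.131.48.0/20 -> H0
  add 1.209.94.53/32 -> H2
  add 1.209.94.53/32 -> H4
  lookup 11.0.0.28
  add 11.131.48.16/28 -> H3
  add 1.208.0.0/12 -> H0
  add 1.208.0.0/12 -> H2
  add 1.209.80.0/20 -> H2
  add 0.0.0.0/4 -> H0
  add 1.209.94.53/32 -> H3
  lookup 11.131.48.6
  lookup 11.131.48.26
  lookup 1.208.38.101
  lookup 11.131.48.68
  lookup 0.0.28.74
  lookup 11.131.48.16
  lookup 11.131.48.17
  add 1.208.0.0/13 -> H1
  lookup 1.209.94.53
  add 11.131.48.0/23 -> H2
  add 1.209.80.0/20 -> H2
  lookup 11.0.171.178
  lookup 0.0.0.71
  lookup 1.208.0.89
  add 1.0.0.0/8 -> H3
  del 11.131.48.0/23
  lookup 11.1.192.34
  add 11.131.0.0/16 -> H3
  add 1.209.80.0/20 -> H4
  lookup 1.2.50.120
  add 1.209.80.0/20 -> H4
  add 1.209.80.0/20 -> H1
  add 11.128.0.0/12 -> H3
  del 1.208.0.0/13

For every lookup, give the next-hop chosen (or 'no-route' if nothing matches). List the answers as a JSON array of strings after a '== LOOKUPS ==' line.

Process each operation:
  + 0.0.0.0/0 (H2) depth=0
  + 0.0.0.0/1 (H4) depth=1
  lookup 0.0.224.95: bits 0 walk d0:H2→d1:H4 -> H4
  + 11.0.0.0/8 (H2) depth=8
  - 0.0.0.0/0 clear@0
  lookup 11.0.2.22: bits 00001011 walk d0:-→d1:H4→d2:-→d3:-→d4:-→d5:-→d6:-→d7:-→d8:H2 -> H2
  + 11.131.48.0/20 (H0) depth=20
  + 1.209.94.53/32 (H2) depth=32
  + 1.209.94.53/32 (H4) depth=32
  lookup 11.0.0.28: bits 00001011 walk d0:-→d1:H4→d2:-→d3:-→d4:-→d5:-→d6:-→d7:-→d8:H2 -> H2
  + 11.131.48.16/28 (H3) depth=28
  + 1.208.0.0/12 (H0) depth=12
  + 1.208.0.0/12 (H2) depth=12
  + 1.209.80.0/20 (H2) depth=20
  + 0.0.0.0/4 (H0) depth=4
  + 1.209.94.53/32 (H3) depth=32
  lookup 11.131.48.6: bits 000010111000001100110000000 walk d0:-→d1:H4→d2:-→d3:-→d4:H0→d5:-→d6:-→d7:-→d8:H2→d9:-→d10:-→d11:-→d12:-→d13:-→d14:-→d15:-→d16:-→d17:-→d18:-→d19:-→d20:H0→d21:-→d22:-→d23:-→d24:-→d25:-→d26:-→d27:- -> H0
  lookup 11.131.48.26: bits 0000101110000011001100000001 walk d0:-→d1:H4→d2:-→d3:-→d4:H0→d5:-→d6:-→d7:-→d8:H2→d9:-→d10:-→d11:-→d12:-→d13:-→d14:-→d15:-→d16:-→d17:-→d18:-→d19:-→d20:H0→d21:-→d22:-→d23:-→d24:-→d25:-→d26:-→d27:-→d28:H3 -> H3
  lookup 1.208.38.101: bits 000000011101000 walk d0:-→d1:H4→d2:-→d3:-→d4:H0→d5:-→d6:-→d7:-→d8:-→d9:-→d10:-→d11:-→d12:H2→d13:-→d14:-→d15:- -> H2
  lookup 11.131.48.68: bits 0000101110000011001100000 walk d0:-→d1:H4→d2:-→d3:-→d4:H0→d5:-→d6:-→d7:-→d8:H2→d9:-→d10:-→d11:-→d12:-→d13:-→d14:-→d15:-→d16:-→d17:-→d18:-→d19:-→d20:H0→d21:-→d22:-→d23:-→d24:-→d25:- -> H0
  lookup 0.0.28.74: bits 0000000 walk d0:-→d1:H4→d2:-→d3:-→d4:H0→d5:-→d6:-→d7:- -> H0
  lookup 11.131.48.16: bits 0000101110000011001100000001 walk d0:-→d1:H4→d2:-→d3:-→d4:H0→d5:-→d6:-→d7:-→d8:H2→d9:-→d10:-→d11:-→d12:-→d13:-→d14:-→d15:-→d16:-→d17:-→d18:-→d19:-→d20:H0→d21:-→d22:-→d23:-→d24:-→d25:-→d26:-→d27:-→d28:H3 -> H3
  lookup 11.131.48.17: bits 0000101110000011001100000001 walk d0:-→d1:H4→d2:-→d3:-→d4:H0→d5:-→d6:-→d7:-→d8:H2→d9:-→d10:-→d11:-→d12:-→d13:-→d14:-→d15:-→d16:-→d17:-→d18:-→d19:-→d20:H0→d21:-→d22:-→d23:-→d24:-→d25:-→d26:-→d27:-→d28:H3 -> H3
  + 1.208.0.0/13 (H1) depth=13
  lookup 1.209.94.53: bits 00000001110100010101111000110101 walk d0:-→d1:H4→d2:-→d3:-→d4:H0→d5:-→d6:-→d7:-→d8:-→d9:-→d10:-→d11:-→d12:H2→d13:H1→d14:-→d15:-→d16:-→d17:-→d18:-→d19:-→d20:H2→d21:-→d22:-→d23:-→d24:-→d25:-→d26:-→d27:-→d28:-→d29:-→d30:-→d31:-→d32:H3 -> H3
  + 11.131.48.0/23 (H2) depth=23
  + 1.209.80.0/20 (H2) depth=20
  lookup 11.0.171.178: bits 00001011 walk d0:-→d1:H4→d2:-→d3:-→d4:H0→d5:-→d6:-→d7:-→d8:H2 -> H2
  lookup 0.0.0.71: bits 0000000 walk d0:-→d1:H4→d2:-→d3:-→d4:H0→d5:-→d6:-→d7:- -> H0
  lookup 1.208.0.89: bits 000000011101000 walk d0:-→d1:H4→d2:-→d3:-→d4:H0→d5:-→d6:-→d7:-→d8:-→d9:-→d10:-→d11:-→d12:H2→d13:H1→d14:-→d15:- -> H1
  + 1.0.0.0/8 (H3) depth=8
  - 11.131.48.0/23 clear@23
  lookup 11.1.192.34: bits 00001011 walk d0:-→d1:H4→d2:-→d3:-→d4:H0→d5:-→d6:-→d7:-→d8:H2 -> H2
  + 11.131.0.0/16 (H3) depth=16
  + 1.209.80.0/20 (H4) depth=20
  lookup 1.2.50.120: bits 00000001 walk d0:-→d1:H4→d2:-→d3:-→d4:H0→d5:-→d6:-→d7:-→d8:H3 -> H3
  + 1.209.80.0/20 (H4) depth=20
  + 1.209.80.0/20 (H1) depth=20
  + 11.128.0.0/12 (H3) depth=12
  - 1.208.0.0/13 clear@13

== LOOKUPS ==
["H4","H2","H2","H0","H3","H2","H0","H0","H3","H3","H3","H2","H0","H1","H2","H3"]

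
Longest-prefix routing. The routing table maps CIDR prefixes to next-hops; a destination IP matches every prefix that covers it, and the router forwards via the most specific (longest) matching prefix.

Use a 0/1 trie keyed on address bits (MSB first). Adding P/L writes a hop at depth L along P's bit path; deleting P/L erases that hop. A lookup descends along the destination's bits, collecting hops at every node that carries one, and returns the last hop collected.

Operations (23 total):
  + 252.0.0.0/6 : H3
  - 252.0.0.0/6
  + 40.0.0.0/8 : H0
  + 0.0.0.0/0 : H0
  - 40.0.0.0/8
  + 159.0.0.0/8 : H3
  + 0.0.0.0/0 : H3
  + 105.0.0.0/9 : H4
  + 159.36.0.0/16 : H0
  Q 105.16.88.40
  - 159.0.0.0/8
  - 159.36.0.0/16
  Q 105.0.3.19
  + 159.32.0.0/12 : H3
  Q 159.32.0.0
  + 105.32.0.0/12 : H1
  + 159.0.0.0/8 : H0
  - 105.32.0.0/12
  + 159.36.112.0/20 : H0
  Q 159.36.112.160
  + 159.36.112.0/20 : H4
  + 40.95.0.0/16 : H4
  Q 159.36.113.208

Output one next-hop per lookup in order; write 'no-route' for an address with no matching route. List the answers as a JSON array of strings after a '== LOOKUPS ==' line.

Apply in order:
  add 252.0.0.0/6 -> H3 at depth 6
  - 252.0.0.0/6 clear@6
  add 40.0.0.0/8 -> H0 at depth 8
  add 0.0.0.0/0 -> H0 at depth 0
  - 40.0.0.0/8 clear@8
  add 159.0.0.0/8 -> H3 at depth 8
  add 0.0.0.0/0 -> H3 at depth 0
  add 105.0.0.0/9 -> H4 at depth 9
  add 159.36.0.0/16 -> H0 at depth 16
  Q 105.16.88.40: descend 011010010 ; hops seen [H3,H4] ; pick H4
  - 159.0.0.0/8 clear@8
  - 159.36.0.0/16 clear@16
  Q 105.0.3.19: descend 011010010 ; hops seen [H3,H4] ; pick H4
  add 159.32.0.0/12 -> H3 at depth 12
  Q 159.32.0.0: descend 1001111100100 ; hops seen [H3,H3] ; pick H3
  add 105.32.0.0/12 -> H1 at depth 12
  add 159.0.0.0/8 -> H0 at depth 8
  - 105.32.0.0/12 clear@12
  add 159.36.112.0/20 -> H0 at depth 20
  Q 159.36.112.160: descend 10011111001001000111 ; hops seen [H3,H0,H3,H0] ; pick H0
  add 159.36.112.0/20 -> H4 at depth 20
  add 40.95.0.0/16 -> H4 at depth 16
  Q 159.36.113.208: descend 10011111001001000111 ; hops seen [H3,H0,H3,H4] ; pick H4

== LOOKUPS ==
["H4","H4","H3","H0","H4"]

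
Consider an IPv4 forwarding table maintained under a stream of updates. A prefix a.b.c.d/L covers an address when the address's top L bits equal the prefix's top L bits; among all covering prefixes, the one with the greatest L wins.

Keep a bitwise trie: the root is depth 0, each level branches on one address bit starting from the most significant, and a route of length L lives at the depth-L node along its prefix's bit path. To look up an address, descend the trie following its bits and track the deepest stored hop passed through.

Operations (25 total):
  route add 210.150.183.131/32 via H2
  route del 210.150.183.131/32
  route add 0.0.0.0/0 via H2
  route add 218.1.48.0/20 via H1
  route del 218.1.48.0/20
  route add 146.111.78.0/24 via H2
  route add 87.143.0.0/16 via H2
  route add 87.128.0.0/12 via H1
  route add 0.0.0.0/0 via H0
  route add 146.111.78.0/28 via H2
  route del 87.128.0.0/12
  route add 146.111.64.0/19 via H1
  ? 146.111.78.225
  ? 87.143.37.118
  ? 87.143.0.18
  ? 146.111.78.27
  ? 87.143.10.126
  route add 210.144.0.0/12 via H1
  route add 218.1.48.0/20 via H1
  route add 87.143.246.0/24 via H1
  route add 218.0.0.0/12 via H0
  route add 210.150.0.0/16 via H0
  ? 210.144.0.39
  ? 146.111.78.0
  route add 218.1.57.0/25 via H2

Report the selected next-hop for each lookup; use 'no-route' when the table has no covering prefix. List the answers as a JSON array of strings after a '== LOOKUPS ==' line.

Apply in order:
  add 210.150.183.131/32 -> H2 at depth 32
  del 210.150.183.131/32 (clear depth 32)
  add 0.0.0.0/0 -> H2 at depth 0
  add 218.1.48.0/20 -> H1 at depth 20
  del 218.1.48.0/20 (clear depth 20)
  add 146.111.78.0/24 -> H2 at depth 24
  add 87.143.0.0/16 -> H2 at depth 16
  add 87.128.0.0/12 -> H1 at depth 12
  add 0.0.0.0/0 -> H0 at depth 0
  add 146.111.78.0/28 -> H2 at depth 28
  del 87.128.0.0/12 (clear depth 12)
  add 146.111.64.0/19 -> H1 at depth 19
  lookup 146.111.78.225: bits 100100100110111101001110 walk d0:H0→d1:-→d2:-→d3:-→d4:-→d5:-→d6:-→d7:-→d8:-→d9:-→d10:-→d11:-→d12:-→d13:-→d14:-→d15:-→d16:-→d17:-→d18:-→d19:H1→d20:-→d21:-→d22:-→d23:-→d24:H2 -> H2
  lookup 87.143.37.118: bits 0101011110001111 walk d0:H0→d1:-→d2:-→d3:-→d4:-→d5:-→d6:-→d7:-→d8:-→d9:-→d10:-→d11:-→d12:-→d13:-→d14:-→d15:-→d16:H2 -> H2
  lookup 87.143.0.18: bits 0101011110001111 walk d0:H0→d1:-→d2:-→d3:-→d4:-→d5:-→d6:-→d7:-→d8:-→d9:-→d10:-→d11:-→d12:-→d13:-→d14:-→d15:-→d16:H2 -> H2
  lookup 146.111.78.27: bits 100100100110111101001110000 walk d0:H0→d1:-→d2:-→d3:-→d4:-→d5:-→d6:-→d7:-→d8:-→d9:-→d10:-→d11:-→d12:-→d13:-→d14:-→d15:-→d16:-→d17:-→d18:-→d19:H1→d20:-→d21:-→d22:-→d23:-→d24:H2→d25:-→d26:-→d27:- -> H2
  lookup 87.143.10.126: bits 0101011110001111 walk d0:H0→d1:-→d2:-→d3:-→d4:-→d5:-→d6:-→d7:-→d8:-→d9:-→d10:-→d11:-→d12:-→d13:-→d14:-→d15:-→d16:H2 -> H2
  add 210.144.0.0/12 -> H1 at depth 12
  add 218.1.48.0/20 -> H1 at depth 20
  add 87.143.246.0/24 -> H1 at depth 24
  add 218.0.0.0/12 -> H0 at depth 12
  add 210.150.0.0/16 -> H0 at depth 16
  lookup 210.144.0.39: bits 1101001010010 walk d0:H0→d1:-→d2:-→d3:-→d4:-→d5:-→d6:-→d7:-→d8:-→d9:-→d10:-→d11:-→d12:H1→d13:- -> H1
  lookup 146.111.78.0: bits 1001001001101111010011100000 walk d0:H0→d1:-→d2:-→d3:-→d4:-→d5:-→d6:-→d7:-→d8:-→d9:-→d10:-→d11:-→d12:-→d13:-→d14:-→d15:-→d16:-→d17:-→d18:-→d19:H1→d20:-→d21:-→d22:-→d23:-→d24:H2→d25:-→d26:-→d27:-→d28:H2 -> H2
  add 218.1.57.0/25 -> H2 at depth 25

== LOOKUPS ==
["H2","H2","H2","H2","H2","H1","H2"]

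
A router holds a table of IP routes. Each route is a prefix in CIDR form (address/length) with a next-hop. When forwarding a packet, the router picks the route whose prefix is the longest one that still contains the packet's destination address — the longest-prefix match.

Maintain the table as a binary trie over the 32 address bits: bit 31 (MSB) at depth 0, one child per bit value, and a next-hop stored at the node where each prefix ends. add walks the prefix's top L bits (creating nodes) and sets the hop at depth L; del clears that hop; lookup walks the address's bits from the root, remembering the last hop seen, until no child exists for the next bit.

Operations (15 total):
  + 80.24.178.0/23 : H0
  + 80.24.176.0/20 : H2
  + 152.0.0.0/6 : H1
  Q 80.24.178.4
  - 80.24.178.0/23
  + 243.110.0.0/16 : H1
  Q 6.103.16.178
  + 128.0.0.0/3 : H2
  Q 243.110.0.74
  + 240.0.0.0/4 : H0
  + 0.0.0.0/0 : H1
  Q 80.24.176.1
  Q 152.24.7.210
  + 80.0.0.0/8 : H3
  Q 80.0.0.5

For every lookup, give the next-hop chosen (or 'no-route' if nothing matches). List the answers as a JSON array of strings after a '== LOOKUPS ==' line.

Apply in order:
  + 80.24.178.0/23 (H0) depth=23
  + 80.24.176.0/20 (H2) depth=20
  + 152.0.0.0/6 (H1) depth=6
  ? 80.24.178.4  path d0:-→d1:-→d2:-→d3:-→d4:-→d5:-→d6:-→d7:-→d8:-→d9:-→d10:-→d11:-→d12:-→d13:-→d14:-→d15:-→d16:-→d17:-→d18:-→d19:-→d20:H2→d21:-→d22:-→d23:H0  best=H0
  - 80.24.178.0/23 clear@23
  + 243.110.0.0/16 (H1) depth=16
  ? 6.103.16.178  path d0:-→d1:-  best=no-route
  + 128.0.0.0/3 (H2) depth=3
  ? 243.110.0.74  path d0:-→d1:-→d2:-→d3:-→d4:-→d5:-→d6:-→d7:-→d8:-→d9:-→d10:-→d11:-→d12:-→d13:-→d14:-→d15:-→d16:H1  best=H1
  + 240.0.0.0/4 (H0) depth=4
  + 0.0.0.0/0 (H1) depth=0
  ? 80.24.176.1  path d0:H1→d1:-→d2:-→d3:-→d4:-→d5:-→d6:-→d7:-→d8:-→d9:-→d10:-→d11:-→d12:-→d13:-→d14:-→d15:-→d16:-→d17:-→d18:-→d19:-→d20:H2→d21:-→d22:-  best=H2
  ? 152.24.7.210  path d0:H1→d1:-→d2:-→d3:H2→d4:-→d5:-→d6:H1  best=H1
  + 80.0.0.0/8 (H3) depth=8
  ? 80.0.0.5  path d0:H1→d1:-→d2:-→d3:-→d4:-→d5:-→d6:-→d7:-→d8:H3→d9:-→d10:-→d11:-  best=H3

== LOOKUPS ==
["H0","no-route","H1","H2","H1","H3"]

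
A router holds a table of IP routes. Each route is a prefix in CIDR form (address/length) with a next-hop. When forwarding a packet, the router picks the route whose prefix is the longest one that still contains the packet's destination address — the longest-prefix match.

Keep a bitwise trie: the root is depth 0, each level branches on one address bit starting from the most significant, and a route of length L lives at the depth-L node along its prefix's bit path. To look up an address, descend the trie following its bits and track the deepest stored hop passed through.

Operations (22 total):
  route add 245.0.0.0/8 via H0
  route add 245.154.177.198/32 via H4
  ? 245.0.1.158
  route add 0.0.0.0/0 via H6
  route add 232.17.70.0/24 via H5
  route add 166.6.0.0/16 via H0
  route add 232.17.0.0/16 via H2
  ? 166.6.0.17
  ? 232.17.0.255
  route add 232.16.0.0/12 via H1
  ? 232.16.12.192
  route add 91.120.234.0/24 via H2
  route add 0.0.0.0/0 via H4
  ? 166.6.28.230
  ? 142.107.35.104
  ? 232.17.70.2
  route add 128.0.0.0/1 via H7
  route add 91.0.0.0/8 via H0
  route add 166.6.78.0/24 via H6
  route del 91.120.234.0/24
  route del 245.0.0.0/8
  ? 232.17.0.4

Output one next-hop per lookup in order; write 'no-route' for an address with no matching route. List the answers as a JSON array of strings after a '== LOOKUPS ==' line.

Process each operation:
  + 245.0.0.0/8 (H0) depth=8
  + 245.154.177.198/32 (H4) depth=32
  Q 245.0.1.158: descend 11110101 ; hops seen [H0] ; pick H0
  + 0.0.0.0/0 (H6) depth=0
  + 232.17.70.0/24 (H5) depth=24
  + 166.6.0.0/16 (H0) depth=16
  + 232.17.0.0/16 (H2) depth=16
  Q 166.6.0.17: descend 1010011000000110 ; hops seen [H6,H0] ; pick H0
  Q 232.17.0.255: descend 11101000000100010 ; hops seen [H6,H2] ; pick H2
  + 232.16.0.0/12 (H1) depth=12
  Q 232.16.12.192: descend 111010000001000 ; hops seen [H6,H1] ; pick H1
  + 91.120.234.0/24 (H2) depth=24
  + 0.0.0.0/0 (H4) depth=0
  Q 166.6.28.230: descend 1010011000000110 ; hops seen [H4,H0] ; pick H0
  Q 142.107.35.104: descend 10 ; hops seen [H4] ; pick H4
  Q 232.17.70.2: descend 111010000001000101000110 ; hops seen [H4,H1,H2,H5] ; pick H5
  + 128.0.0.0/1 (H7) depth=1
  + 91.0.0.0/8 (H0) depth=8
  + 166.6.78.0/24 (H6) depth=24
  del 91.120.234.0/24 (clear depth 24)
  del 245.0.0.0/8 (clear depth 8)
  Q 232.17.0.4: descend 11101000000100010 ; hops seen [H4,H7,H1,H2] ; pick H2

== LOOKUPS ==
["H0","H0","H2","H1","H0","H4","H5","H2"]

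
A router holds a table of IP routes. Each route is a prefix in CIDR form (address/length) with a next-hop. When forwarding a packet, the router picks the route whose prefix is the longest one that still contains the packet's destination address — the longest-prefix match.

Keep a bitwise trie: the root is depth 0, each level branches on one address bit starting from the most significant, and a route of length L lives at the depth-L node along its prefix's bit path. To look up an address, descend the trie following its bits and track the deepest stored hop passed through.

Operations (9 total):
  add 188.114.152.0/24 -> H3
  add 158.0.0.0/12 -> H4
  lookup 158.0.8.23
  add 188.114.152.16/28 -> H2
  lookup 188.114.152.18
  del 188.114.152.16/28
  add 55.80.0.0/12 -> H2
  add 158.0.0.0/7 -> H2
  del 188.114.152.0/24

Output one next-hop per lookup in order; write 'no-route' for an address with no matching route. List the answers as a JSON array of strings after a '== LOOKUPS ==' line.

Process each operation:
  add 188.114.152.0/24 -> H3 at depth 24
  add 158.0.0.0/12 -> H4 at depth 12
  lookup 158.0.8.23: bits 100111100000 walk d0:-→d1:-→d2:-→d3:-→d4:-→d5:-→d6:-→d7:-→d8:-→d9:-→d10:-→d11:-→d12:H4 -> H4
  add 188.114.152.16/28 -> H2 at depth 28
  lookup 188.114.152.18: bits 1011110001110010100110000001 walk d0:-→d1:-→d2:-→d3:-→d4:-→d5:-→d6:-→d7:-→d8:-→d9:-→d10:-→d11:-→d12:-→d13:-→d14:-→d15:-→d16:-→d17:-→d18:-→d19:-→d20:-→d21:-→d22:-→d23:-→d24:H3→d25:-→d26:-→d27:-→d28:H2 -> H2
  del 188.114.152.16/28 (clear depth 28)
  add 55.80.0.0/12 -> H2 at depth 12
  add 158.0.0.0/7 -> H2 at depth 7
  del 188.114.152.0/24 (clear depth 24)

== LOOKUPS ==
["H4","H2"]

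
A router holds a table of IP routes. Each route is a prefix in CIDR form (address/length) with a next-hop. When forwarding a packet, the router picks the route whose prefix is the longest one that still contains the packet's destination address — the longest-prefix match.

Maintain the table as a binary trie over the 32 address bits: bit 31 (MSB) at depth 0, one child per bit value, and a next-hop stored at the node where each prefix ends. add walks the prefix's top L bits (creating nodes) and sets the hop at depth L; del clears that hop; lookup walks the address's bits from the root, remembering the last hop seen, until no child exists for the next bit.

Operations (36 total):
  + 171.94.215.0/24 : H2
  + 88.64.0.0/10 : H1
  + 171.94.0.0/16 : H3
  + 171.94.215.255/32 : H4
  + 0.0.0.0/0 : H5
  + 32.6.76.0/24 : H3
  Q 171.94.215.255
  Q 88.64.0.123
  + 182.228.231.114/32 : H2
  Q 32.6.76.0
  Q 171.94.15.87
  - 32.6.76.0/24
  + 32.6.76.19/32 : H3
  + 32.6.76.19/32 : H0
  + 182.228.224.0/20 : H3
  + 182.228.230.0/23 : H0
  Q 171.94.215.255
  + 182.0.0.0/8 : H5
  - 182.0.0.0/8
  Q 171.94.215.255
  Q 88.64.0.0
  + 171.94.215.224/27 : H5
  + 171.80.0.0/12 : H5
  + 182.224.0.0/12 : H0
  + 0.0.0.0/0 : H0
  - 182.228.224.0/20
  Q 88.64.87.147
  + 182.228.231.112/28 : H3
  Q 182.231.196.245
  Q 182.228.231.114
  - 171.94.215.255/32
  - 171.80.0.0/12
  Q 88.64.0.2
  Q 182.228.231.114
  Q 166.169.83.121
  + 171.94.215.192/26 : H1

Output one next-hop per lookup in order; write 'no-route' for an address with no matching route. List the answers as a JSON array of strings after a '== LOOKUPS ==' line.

Trace:
  add 171.94.215.0/24 -> H2 at depth 24
  add 88.64.0.0/10 -> H1 at depth 10
  add 171.94.0.0/16 -> H3 at depth 16
  add 171.94.215.255/32 -> H4 at depth 32
  add 0.0.0.0/0 -> H5 at depth 0
  add 32.6.76.0/24 -> H3 at depth 24
  ? 171.94.215.255  path d0:H5→d1:-→d2:-→d3:-→d4:-→d5:-→d6:-→d7:-→d8:-→d9:-→d10:-→d11:-→d12:-→d13:-→d14:-→d15:-→d16:H3→d17:-→d18:-→d19:-→d20:-→d21:-→d22:-→d23:-→d24:H2→d25:-→d26:-→d27:-→d28:-→d29:-→d30:-→d31:-→d32:H4  best=H4
  ? 88.64.0.123  path d0:H5→d1:-→d2:-→d3:-→d4:-→d5:-→d6:-→d7:-→d8:-→d9:-→d10:H1  best=H1
  add 182.228.231.114/32 -> H2 at depth 32
  ? 32.6.76.0  path d0:H5→d1:-→d2:-→d3:-→d4:-→d5:-→d6:-→d7:-→d8:-→d9:-→d10:-→d11:-→d12:-→d13:-→d14:-→d15:-→d16:-→d17:-→d18:-→d19:-→d20:-→d21:-→d22:-→d23:-→d24:H3  best=H3
  ? 171.94.15.87  path d0:H5→d1:-→d2:-→d3:-→d4:-→d5:-→d6:-→d7:-→d8:-→d9:-→d10:-→d11:-→d12:-→d13:-→d14:-→d15:-→d16:H3  best=H3
  del 32.6.76.0/24 (clear depth 24)
  add 32.6.76.19/32 -> H3 at depth 32
  add 32.6.76.19/32 -> H0 at depth 32
  add 182.228.224.0/20 -> H3 at depth 20
  add 182.228.230.0/23 -> H0 at depth 23
  ? 171.94.215.255  path d0:H5→d1:-→d2:-→d3:-→d4:-→d5:-→d6:-→d7:-→d8:-→d9:-→d10:-→d11:-→d12:-→d13:-→d14:-→d15:-→d16:H3→d17:-→d18:-→d19:-→d20:-→d21:-→d22:-→d23:-→d24:H2→d25:-→d26:-→d27:-→d28:-→d29:-→d30:-→d31:-→d32:H4  best=H4
  add 182.0.0.0/8 -> H5 at depth 8
  del 182.0.0.0/8 (clear depth 8)
  ? 171.94.215.255  path d0:H5→d1:-→d2:-→d3:-→d4:-→d5:-→d6:-→d7:-→d8:-→d9:-→d10:-→d11:-→d12:-→d13:-→d14:-→d15:-→d16:H3→d17:-→d18:-→d19:-→d20:-→d21:-→d22:-→d23:-→d24:H2→d25:-→d26:-→d27:-→d28:-→d29:-→d30:-→d31:-→d32:H4  best=H4
  ? 88.64.0.0  path d0:H5→d1:-→d2:-→d3:-→d4:-→d5:-→d6:-→d7:-→d8:-→d9:-→d10:H1  best=H1
  add 171.94.215.224/27 -> H5 at depth 27
  add 171.80.0.0/12 -> H5 at depth 12
  add 182.224.0.0/12 -> H0 at depth 12
  add 0.0.0.0/0 -> H0 at depth 0
  del 182.228.224.0/20 (clear depth 20)
  ? 88.64.87.147  path d0:H0→d1:-→d2:-→d3:-→d4:-→d5:-→d6:-→d7:-→d8:-→d9:-→d10:H1  best=H1
  add 182.228.231.112/28 -> H3 at depth 28
  ? 182.231.196.245  path d0:H0→d1:-→d2:-→d3:-→d4:-→d5:-→d6:-→d7:-→d8:-→d9:-→d10:-→d11:-→d12:H0→d13:-→d14:-  best=H0
  ? 182.228.231.114  path d0:H0→d1:-→d2:-→d3:-→d4:-→d5:-→d6:-→d7:-→d8:-→d9:-→d10:-→d11:-→d12:H0→d13:-→d14:-→d15:-→d16:-→d17:-→d18:-→d19:-→d20:-→d21:-→d22:-→d23:H0→d24:-→d25:-→d26:-→d27:-→d28:H3→d29:-→d30:-→d31:-→d32:H2  best=H2
  del 171.94.215.255/32 (clear depth 32)
  del 171.80.0.0/12 (clear depth 12)
  ? 88.64.0.2  path d0:H0→d1:-→d2:-→d3:-→d4:-→d5:-→d6:-→d7:-→d8:-→d9:-→d10:H1  best=H1
  ? 182.228.231.114  path d0:H0→d1:-→d2:-→d3:-→d4:-→d5:-→d6:-→d7:-→d8:-→d9:-→d10:-→d11:-→d12:H0→d13:-→d14:-→d15:-→d16:-→d17:-→d18:-→d19:-→d20:-→d21:-→d22:-→d23:H0→d24:-→d25:-→d26:-→d27:-→d28:H3→d29:-→d30:-→d31:-→d32:H2  best=H2
  ? 166.169.83.121  path d0:H0→d1:-→d2:-→d3:-→d4:-  best=H0
  add 171.94.215.192/26 -> H1 at depth 26

== LOOKUPS ==
["H4","H1","H3","H3","H4","H4","H1","H1","H0","H2","H1","H2","H0"]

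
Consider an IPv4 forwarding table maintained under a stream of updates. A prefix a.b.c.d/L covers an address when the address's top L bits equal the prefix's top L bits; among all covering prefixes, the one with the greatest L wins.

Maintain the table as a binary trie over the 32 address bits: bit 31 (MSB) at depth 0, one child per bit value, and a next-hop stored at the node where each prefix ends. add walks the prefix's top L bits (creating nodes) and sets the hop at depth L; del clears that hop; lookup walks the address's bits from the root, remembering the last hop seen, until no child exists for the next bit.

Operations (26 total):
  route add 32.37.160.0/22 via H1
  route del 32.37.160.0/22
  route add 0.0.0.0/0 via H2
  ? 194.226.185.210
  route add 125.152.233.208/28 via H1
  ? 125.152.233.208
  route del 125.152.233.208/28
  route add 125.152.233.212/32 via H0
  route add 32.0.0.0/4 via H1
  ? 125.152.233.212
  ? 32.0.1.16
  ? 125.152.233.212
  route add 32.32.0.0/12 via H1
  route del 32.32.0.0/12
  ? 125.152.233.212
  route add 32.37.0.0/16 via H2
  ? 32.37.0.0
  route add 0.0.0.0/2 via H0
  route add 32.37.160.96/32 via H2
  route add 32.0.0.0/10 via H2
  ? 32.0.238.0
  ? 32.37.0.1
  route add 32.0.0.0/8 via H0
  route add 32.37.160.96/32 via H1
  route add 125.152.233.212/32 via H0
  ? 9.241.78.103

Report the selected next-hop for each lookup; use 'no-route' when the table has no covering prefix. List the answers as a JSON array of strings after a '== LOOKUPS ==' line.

Trace:
  + 32.37.160.0/22 (H1) depth=22
  - 32.37.160.0/22 clear@22
  + 0.0.0.0/0 (H2) depth=0
  lookup 194.226.185.210: bits ε walk d0:H2 -> H2
  + 125.152.233.208/28 (H1) depth=28
  lookup 125.152.233.208: bits 0111110110011000111010011101 walk d0:H2→d1:-→d2:-→d3:-→d4:-→d5:-→d6:-→d7:-→d8:-→d9:-→d10:-→d11:-→d12:-→d13:-→d14:-→d15:-→d16:-→d17:-→d18:-→d19:-→d20:-→d21:-→d22:-→d23:-→d24:-→d25:-→d26:-→d27:-→d28:H1 -> H1
  - 125.152.233.208/28 clear@28
  + 125.152.233.212/32 (H0) depth=32
  + 32.0.0.0/4 (H1) depth=4
  lookup 125.152.233.212: bits 01111101100110001110100111010100 walk d0:H2→d1:-→d2:-→d3:-→d4:-→d5:-→d6:-→d7:-→d8:-→d9:-→d10:-→d11:-→d12:-→d13:-→d14:-→d15:-→d16:-→d17:-→d18:-→d19:-→d20:-→d21:-→d22:-→d23:-→d24:-→d25:-→d26:-→d27:-→d28:-→d29:-→d30:-→d31:-→d32:H0 -> H0
  lookup 32.0.1.16: bits 0010000000 walk d0:H2→d1:-→d2:-→d3:-→d4:H1→d5:-→d6:-→d7:-→d8:-→d9:-→d10:- -> H1
  lookup 125.152.233.212: bits 01111101100110001110100111010100 walk d0:H2→d1:-→d2:-→d3:-→d4:-→d5:-→d6:-→d7:-→d8:-→d9:-→d10:-→d11:-→d12:-→d13:-→d14:-→d15:-→d16:-→d17:-→d18:-→d19:-→d20:-→d21:-→d22:-→d23:-→d24:-→d25:-→d26:-→d27:-→d28:-→d29:-→d30:-→d31:-→d32:H0 -> H0
  + 32.32.0.0/12 (H1) depth=12
  - 32.32.0.0/12 clear@12
  lookup 125.152.233.212: bits 01111101100110001110100111010100 walk d0:H2→d1:-→d2:-→d3:-→d4:-→d5:-→d6:-→d7:-→d8:-→d9:-→d10:-→d11:-→d12:-→d13:-→d14:-→d15:-→d16:-→d17:-→d18:-→d19:-→d20:-→d21:-→d22:-→d23:-→d24:-→d25:-→d26:-→d27:-→d28:-→d29:-→d30:-→d31:-→d32:H0 -> H0
  + 32.37.0.0/16 (H2) depth=16
  lookup 32.37.0.0: bits 0010000000100101 walk d0:H2→d1:-→d2:-→d3:-→d4:H1→d5:-→d6:-→d7:-→d8:-→d9:-→d10:-→d11:-→d12:-→d13:-→d14:-→d15:-→d16:H2 -> H2
  + 0.0.0.0/2 (H0) depth=2
  + 32.37.160.96/32 (H2) depth=32
  + 32.0.0.0/10 (H2) depth=10
  lookup 32.0.238.0: bits 0010000000 walk d0:H2→d1:-→d2:H0→d3:-→d4:H1→d5:-→d6:-→d7:-→d8:-→d9:-→d10:H2 -> H2
  lookup 32.37.0.1: bits 0010000000100101 walk d0:H2→d1:-→d2:H0→d3:-→d4:H1→d5:-→d6:-→d7:-→d8:-→d9:-→d10:H2→d11:-→d12:-→d13:-→d14:-→d15:-→d16:H2 -> H2
  + 32.0.0.0/8 (H0) depth=8
  + 32.37.160.96/32 (H1) depth=32
  + 125.152.233.212/32 (H0) depth=32
  lookup 9.241.78.103: bits 00 walk d0:H2→d1:-→d2:H0 -> H0

== LOOKUPS ==
["H2","H1","H0","H1","H0","H0","H2","H2","H2","H0"]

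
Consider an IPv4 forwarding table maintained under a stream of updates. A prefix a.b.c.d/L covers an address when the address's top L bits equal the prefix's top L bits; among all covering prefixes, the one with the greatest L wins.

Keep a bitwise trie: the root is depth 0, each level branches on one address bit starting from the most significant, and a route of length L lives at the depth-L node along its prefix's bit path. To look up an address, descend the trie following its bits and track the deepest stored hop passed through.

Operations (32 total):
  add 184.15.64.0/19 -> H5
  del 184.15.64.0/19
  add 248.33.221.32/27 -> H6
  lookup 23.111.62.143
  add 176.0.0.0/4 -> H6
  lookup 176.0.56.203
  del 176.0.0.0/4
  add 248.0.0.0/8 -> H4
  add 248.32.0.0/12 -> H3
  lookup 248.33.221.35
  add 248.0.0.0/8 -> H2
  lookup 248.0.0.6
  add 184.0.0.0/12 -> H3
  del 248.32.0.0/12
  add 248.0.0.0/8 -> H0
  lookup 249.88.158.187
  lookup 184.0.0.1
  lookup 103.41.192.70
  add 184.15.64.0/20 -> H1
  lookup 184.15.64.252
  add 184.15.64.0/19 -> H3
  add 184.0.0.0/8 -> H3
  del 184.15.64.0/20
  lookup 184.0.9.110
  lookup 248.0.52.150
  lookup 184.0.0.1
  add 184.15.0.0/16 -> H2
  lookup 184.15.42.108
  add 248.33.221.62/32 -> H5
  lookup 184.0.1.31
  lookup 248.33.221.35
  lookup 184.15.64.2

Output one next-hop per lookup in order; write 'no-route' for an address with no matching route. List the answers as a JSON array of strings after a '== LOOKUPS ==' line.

Apply in order:
  add 184.15.64.0/19 -> H5 at depth 19
  del 184.15.64.0/19 (clear depth 19)
  add 248.33.221.32/27 -> H6 at depth 27
  lookup 23.111.62.143: bits ε walk d0:- -> no-route
  add 176.0.0.0/4 -> H6 at depth 4
  lookup 176.0.56.203: bits 1011 walk d0:-→d1:-→d2:-→d3:-→d4:H6 -> H6
  del 176.0.0.0/4 (clear depth 4)
  add 248.0.0.0/8 -> H4 at depth 8
  add 248.32.0.0/12 -> H3 at depth 12
  lookup 248.33.221.35: bits 111110000010000111011101001 walk d0:-→d1:-→d2:-→d3:-→d4:-→d5:-→d6:-→d7:-→d8:H4→d9:-→d10:-→d11:-→d12:H3→d13:-→d14:-→d15:-→d16:-→d17:-→d18:-→d19:-→d20:-→d21:-→d22:-→d23:-→d24:-→d25:-→d26:-→d27:H6 -> H6
  add 248.0.0.0/8 -> H2 at depth 8
  lookup 248.0.0.6: bits 1111100000 walk d0:-→d1:-→d2:-→d3:-→d4:-→d5:-→d6:-→d7:-→d8:H2→d9:-→d10:- -> H2
  add 184.0.0.0/12 -> H3 at depth 12
  del 248.32.0.0/12 (clear depth 12)
  add 248.0.0.0/8 -> H0 at depth 8
  lookup 249.88.158.187: bits 1111100 walk d0:-→d1:-→d2:-→d3:-→d4:-→d5:-→d6:-→d7:- -> no-route
  lookup 184.0.0.1: bits 101110000000 walk d0:-→d1:-→d2:-→d3:-→d4:-→d5:-→d6:-→d7:-→d8:-→d9:-→d10:-→d11:-→d12:H3 -> H3
  lookup 103.41.192.70: bits ε walk d0:- -> no-route
  add 184.15.64.0/20 -> H1 at depth 20
  lookup 184.15.64.252: bits 10111000000011110100 walk d0:-→d1:-→d2:-→d3:-→d4:-→d5:-→d6:-→d7:-→d8:-→d9:-→d10:-→d11:-→d12:H3→d13:-→d14:-→d15:-→d16:-→d17:-→d18:-→d19:-→d20:H1 -> H1
  add 184.15.64.0/19 -> H3 at depth 19
  add 184.0.0.0/8 -> H3 at depth 8
  del 184.15.64.0/20 (clear depth 20)
  lookup 184.0.9.110: bits 101110000000 walk d0:-→d1:-→d2:-→d3:-→d4:-→d5:-→d6:-→d7:-→d8:H3→d9:-→d10:-→d11:-→d12:H3 -> H3
  lookup 248.0.52.150: bits 1111100000 walk d0:-→d1:-→d2:-→d3:-→d4:-→d5:-→d6:-→d7:-→d8:H0→d9:-→d10:- -> H0
  lookup 184.0.0.1: bits 101110000000 walk d0:-→d1:-→d2:-→d3:-→d4:-→d5:-→d6:-→d7:-→d8:H3→d9:-→d10:-→d11:-→d12:H3 -> H3
  add 184.15.0.0/16 -> H2 at depth 16
  lookup 184.15.42.108: bits 10111000000011110 walk d0:-→d1:-→d2:-→d3:-→d4:-→d5:-→d6:-→d7:-→d8:H3→d9:-→d10:-→d11:-→d12:H3→d13:-→d14:-→d15:-→d16:H2→d17:- -> H2
  add 248.33.221.62/32 -> H5 at depth 32
  lookup 184.0.1.31: bits 101110000000 walk d0:-→d1:-→d2:-→d3:-→d4:-→d5:-→d6:-→d7:-→d8:H3→d9:-→d10:-→d11:-→d12:H3 -> H3
  lookup 248.33.221.35: bits 111110000010000111011101001 walk d0:-→d1:-→d2:-→d3:-→d4:-→d5:-→d6:-→d7:-→d8:H0→d9:-→d10:-→d11:-→d12:-→d13:-→d14:-→d15:-→d16:-→d17:-→d18:-→d19:-→d20:-→d21:-→d22:-→d23:-→d24:-→d25:-→d26:-→d27:H6 -> H6
  lookup 184.15.64.2: bits 10111000000011110100 walk d0:-→d1:-→d2:-→d3:-→d4:-→d5:-→d6:-→d7:-→d8:H3→d9:-→d10:-→d11:-→d12:H3→d13:-→d14:-→d15:-→d16:H2→d17:-→d18:-→d19:H3→d20:- -> H3

== LOOKUPS ==
["no-route","H6","H6","H2","no-route","H3","no-route","H1","H3","H0","H3","H2","H3","H6","H3"]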